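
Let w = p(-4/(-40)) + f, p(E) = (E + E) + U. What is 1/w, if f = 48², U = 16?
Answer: 5/11601 ≈ 0.00043100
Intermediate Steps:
f = 2304
p(E) = 16 + 2*E (p(E) = (E + E) + 16 = 2*E + 16 = 16 + 2*E)
w = 11601/5 (w = (16 + 2*(-4/(-40))) + 2304 = (16 + 2*(-4*(-1/40))) + 2304 = (16 + 2*(⅒)) + 2304 = (16 + ⅕) + 2304 = 81/5 + 2304 = 11601/5 ≈ 2320.2)
1/w = 1/(11601/5) = 5/11601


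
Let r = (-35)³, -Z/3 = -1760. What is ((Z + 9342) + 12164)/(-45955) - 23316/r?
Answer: -2198942/56294875 ≈ -0.039061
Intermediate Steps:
Z = 5280 (Z = -3*(-1760) = 5280)
r = -42875
((Z + 9342) + 12164)/(-45955) - 23316/r = ((5280 + 9342) + 12164)/(-45955) - 23316/(-42875) = (14622 + 12164)*(-1/45955) - 23316*(-1/42875) = 26786*(-1/45955) + 23316/42875 = -26786/45955 + 23316/42875 = -2198942/56294875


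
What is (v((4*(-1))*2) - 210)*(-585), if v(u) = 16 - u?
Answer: 108810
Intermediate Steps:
(v((4*(-1))*2) - 210)*(-585) = ((16 - 4*(-1)*2) - 210)*(-585) = ((16 - (-4)*2) - 210)*(-585) = ((16 - 1*(-8)) - 210)*(-585) = ((16 + 8) - 210)*(-585) = (24 - 210)*(-585) = -186*(-585) = 108810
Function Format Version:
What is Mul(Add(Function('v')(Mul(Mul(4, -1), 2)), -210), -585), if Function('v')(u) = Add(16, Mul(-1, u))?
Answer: 108810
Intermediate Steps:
Mul(Add(Function('v')(Mul(Mul(4, -1), 2)), -210), -585) = Mul(Add(Add(16, Mul(-1, Mul(Mul(4, -1), 2))), -210), -585) = Mul(Add(Add(16, Mul(-1, Mul(-4, 2))), -210), -585) = Mul(Add(Add(16, Mul(-1, -8)), -210), -585) = Mul(Add(Add(16, 8), -210), -585) = Mul(Add(24, -210), -585) = Mul(-186, -585) = 108810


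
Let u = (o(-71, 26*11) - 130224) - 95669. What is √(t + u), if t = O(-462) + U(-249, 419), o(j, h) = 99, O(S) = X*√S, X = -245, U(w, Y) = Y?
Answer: √(-225375 - 245*I*√462) ≈ 5.546 - 474.77*I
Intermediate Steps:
O(S) = -245*√S
t = 419 - 245*I*√462 (t = -245*I*√462 + 419 = 419 - 245*I*√462 ≈ 419.0 - 5266.1*I)
u = -225794 (u = (99 - 130224) - 95669 = -130125 - 95669 = -225794)
√(t + u) = √((419 - 245*I*√462) - 225794) = √(-225375 - 245*I*√462)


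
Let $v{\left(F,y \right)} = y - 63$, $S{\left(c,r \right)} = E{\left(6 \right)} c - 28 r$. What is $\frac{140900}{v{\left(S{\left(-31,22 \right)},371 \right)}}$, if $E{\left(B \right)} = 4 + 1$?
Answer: $\frac{35225}{77} \approx 457.47$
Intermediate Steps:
$E{\left(B \right)} = 5$
$S{\left(c,r \right)} = - 28 r + 5 c$ ($S{\left(c,r \right)} = 5 c - 28 r = - 28 r + 5 c$)
$v{\left(F,y \right)} = -63 + y$
$\frac{140900}{v{\left(S{\left(-31,22 \right)},371 \right)}} = \frac{140900}{-63 + 371} = \frac{140900}{308} = 140900 \cdot \frac{1}{308} = \frac{35225}{77}$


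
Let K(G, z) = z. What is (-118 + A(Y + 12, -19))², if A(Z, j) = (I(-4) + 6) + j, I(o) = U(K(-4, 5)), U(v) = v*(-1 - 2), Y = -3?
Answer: 21316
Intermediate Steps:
U(v) = -3*v (U(v) = v*(-3) = -3*v)
I(o) = -15 (I(o) = -3*5 = -15)
A(Z, j) = -9 + j (A(Z, j) = (-15 + 6) + j = -9 + j)
(-118 + A(Y + 12, -19))² = (-118 + (-9 - 19))² = (-118 - 28)² = (-146)² = 21316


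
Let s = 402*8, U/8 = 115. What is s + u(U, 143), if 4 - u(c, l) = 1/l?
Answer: 460459/143 ≈ 3220.0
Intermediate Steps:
U = 920 (U = 8*115 = 920)
u(c, l) = 4 - 1/l
s = 3216
s + u(U, 143) = 3216 + (4 - 1/143) = 3216 + 571/143 = 460459/143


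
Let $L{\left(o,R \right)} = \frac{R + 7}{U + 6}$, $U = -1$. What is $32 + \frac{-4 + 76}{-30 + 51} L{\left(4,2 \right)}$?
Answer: $\frac{1336}{35} \approx 38.171$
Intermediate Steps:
$L{\left(o,R \right)} = \frac{7}{5} + \frac{R}{5}$ ($L{\left(o,R \right)} = \frac{R + 7}{-1 + 6} = \frac{7 + R}{5} = \left(7 + R\right) \frac{1}{5} = \frac{7}{5} + \frac{R}{5}$)
$32 + \frac{-4 + 76}{-30 + 51} L{\left(4,2 \right)} = 32 + \frac{-4 + 76}{-30 + 51} \left(\frac{7}{5} + \frac{1}{5} \cdot 2\right) = 32 + \frac{72}{21} \left(\frac{7}{5} + \frac{2}{5}\right) = 32 + 72 \cdot \frac{1}{21} \cdot \frac{9}{5} = 32 + \frac{24}{7} \cdot \frac{9}{5} = 32 + \frac{216}{35} = \frac{1336}{35}$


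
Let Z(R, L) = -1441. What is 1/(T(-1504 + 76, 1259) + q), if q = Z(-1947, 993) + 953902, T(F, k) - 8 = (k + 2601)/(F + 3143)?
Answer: 343/326697639 ≈ 1.0499e-6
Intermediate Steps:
T(F, k) = 8 + (2601 + k)/(3143 + F) (T(F, k) = 8 + (k + 2601)/(F + 3143) = 8 + (2601 + k)/(3143 + F))
q = 952461 (q = -1441 + 953902 = 952461)
1/(T(-1504 + 76, 1259) + q) = 1/((27745 + 1259 + 8*(-1504 + 76))/(3143 + (-1504 + 76)) + 952461) = 1/((27745 + 1259 + 8*(-1428))/(3143 - 1428) + 952461) = 1/((27745 + 1259 - 11424)/1715 + 952461) = 1/((1/1715)*17580 + 952461) = 1/(3516/343 + 952461) = 1/(326697639/343) = 343/326697639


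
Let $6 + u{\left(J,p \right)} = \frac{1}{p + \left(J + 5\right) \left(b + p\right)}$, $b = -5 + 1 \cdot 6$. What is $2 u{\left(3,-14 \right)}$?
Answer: $- \frac{709}{59} \approx -12.017$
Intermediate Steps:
$b = 1$ ($b = -5 + 6 = 1$)
$u{\left(J,p \right)} = -6 + \frac{1}{p + \left(1 + p\right) \left(5 + J\right)}$ ($u{\left(J,p \right)} = -6 + \frac{1}{p + \left(J + 5\right) \left(1 + p\right)} = -6 + \frac{1}{p + \left(5 + J\right) \left(1 + p\right)} = -6 + \frac{1}{p + \left(1 + p\right) \left(5 + J\right)}$)
$2 u{\left(3,-14 \right)} = 2 \frac{-29 - -504 - 18 - 18 \left(-14\right)}{5 + 3 + 6 \left(-14\right) + 3 \left(-14\right)} = 2 \frac{-29 + 504 - 18 + 252}{5 + 3 - 84 - 42} = 2 \frac{1}{-118} \cdot 709 = 2 \left(\left(- \frac{1}{118}\right) 709\right) = 2 \left(- \frac{709}{118}\right) = - \frac{709}{59}$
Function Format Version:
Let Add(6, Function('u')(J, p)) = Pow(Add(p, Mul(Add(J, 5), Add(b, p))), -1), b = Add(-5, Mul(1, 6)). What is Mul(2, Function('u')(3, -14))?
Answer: Rational(-709, 59) ≈ -12.017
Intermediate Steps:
b = 1 (b = Add(-5, 6) = 1)
Function('u')(J, p) = Add(-6, Pow(Add(p, Mul(Add(1, p), Add(5, J))), -1)) (Function('u')(J, p) = Add(-6, Pow(Add(p, Mul(Add(J, 5), Add(1, p))), -1)) = Add(-6, Pow(Add(p, Mul(Add(5, J), Add(1, p))), -1)) = Add(-6, Pow(Add(p, Mul(Add(1, p), Add(5, J))), -1)))
Mul(2, Function('u')(3, -14)) = Mul(2, Mul(Pow(Add(5, 3, Mul(6, -14), Mul(3, -14)), -1), Add(-29, Mul(-36, -14), Mul(-6, 3), Mul(-6, 3, -14)))) = Mul(2, Mul(Pow(Add(5, 3, -84, -42), -1), Add(-29, 504, -18, 252))) = Mul(2, Mul(Pow(-118, -1), 709)) = Mul(2, Mul(Rational(-1, 118), 709)) = Mul(2, Rational(-709, 118)) = Rational(-709, 59)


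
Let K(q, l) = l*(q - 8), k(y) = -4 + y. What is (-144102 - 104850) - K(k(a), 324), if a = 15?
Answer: -249924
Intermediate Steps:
K(q, l) = l*(-8 + q)
(-144102 - 104850) - K(k(a), 324) = (-144102 - 104850) - 324*(-8 + (-4 + 15)) = -248952 - 324*(-8 + 11) = -248952 - 324*3 = -248952 - 1*972 = -248952 - 972 = -249924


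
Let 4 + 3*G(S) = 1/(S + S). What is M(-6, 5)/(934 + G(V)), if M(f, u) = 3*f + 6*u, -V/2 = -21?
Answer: 3024/235033 ≈ 0.012866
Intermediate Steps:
V = 42 (V = -2*(-21) = 42)
G(S) = -4/3 + 1/(6*S) (G(S) = -4/3 + 1/(3*(S + S)) = -4/3 + 1/(3*((2*S))) = -4/3 + (1/(2*S))/3 = -4/3 + 1/(6*S))
M(-6, 5)/(934 + G(V)) = (3*(-6) + 6*5)/(934 + (1/6)*(1 - 8*42)/42) = (-18 + 30)/(934 + (1/6)*(1/42)*(1 - 336)) = 12/(934 + (1/6)*(1/42)*(-335)) = 12/(934 - 335/252) = 12/(235033/252) = (252/235033)*12 = 3024/235033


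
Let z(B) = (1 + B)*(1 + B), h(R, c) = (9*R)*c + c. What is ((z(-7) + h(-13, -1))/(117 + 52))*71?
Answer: 10792/169 ≈ 63.858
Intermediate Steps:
h(R, c) = c + 9*R*c (h(R, c) = 9*R*c + c = c + 9*R*c)
z(B) = (1 + B)²
((z(-7) + h(-13, -1))/(117 + 52))*71 = (((1 - 7)² - (1 + 9*(-13)))/(117 + 52))*71 = (((-6)² - (1 - 117))/169)*71 = ((36 - 1*(-116))*(1/169))*71 = ((36 + 116)*(1/169))*71 = (152*(1/169))*71 = (152/169)*71 = 10792/169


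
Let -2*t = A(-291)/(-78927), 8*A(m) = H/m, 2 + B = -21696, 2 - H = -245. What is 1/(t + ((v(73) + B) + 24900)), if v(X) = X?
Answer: 367484112/1203510466553 ≈ 0.00030534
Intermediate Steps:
H = 247 (H = 2 - 1*(-245) = 2 + 245 = 247)
B = -21698 (B = -2 - 21696 = -21698)
A(m) = 247/(8*m) (A(m) = (247/m)/8 = 247/(8*m))
t = -247/367484112 (t = -(247/8)/(-291)/(2*(-78927)) = -(247/8)*(-1/291)*(-1)/(2*78927) = -(-247)*(-1)/(4656*78927) = -½*247/183742056 = -247/367484112 ≈ -6.7214e-7)
1/(t + ((v(73) + B) + 24900)) = 1/(-247/367484112 + ((73 - 21698) + 24900)) = 1/(-247/367484112 + (-21625 + 24900)) = 1/(-247/367484112 + 3275) = 1/(1203510466553/367484112) = 367484112/1203510466553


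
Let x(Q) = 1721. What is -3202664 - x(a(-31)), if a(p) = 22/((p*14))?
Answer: -3204385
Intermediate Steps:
a(p) = 11/(7*p) (a(p) = 22/((14*p)) = 22*(1/(14*p)) = 11/(7*p))
-3202664 - x(a(-31)) = -3202664 - 1*1721 = -3202664 - 1721 = -3204385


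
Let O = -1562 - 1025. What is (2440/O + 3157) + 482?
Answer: 9411653/2587 ≈ 3638.1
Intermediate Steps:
O = -2587
(2440/O + 3157) + 482 = (2440/(-2587) + 3157) + 482 = (2440*(-1/2587) + 3157) + 482 = (-2440/2587 + 3157) + 482 = 8164719/2587 + 482 = 9411653/2587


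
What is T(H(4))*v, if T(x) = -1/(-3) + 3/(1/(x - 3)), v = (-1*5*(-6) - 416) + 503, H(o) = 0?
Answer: -1014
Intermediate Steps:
v = 117 (v = (-5*(-6) - 416) + 503 = (30 - 416) + 503 = -386 + 503 = 117)
T(x) = -26/3 + 3*x (T(x) = -1*(-⅓) + 3/(1/(-3 + x)) = ⅓ + 3*(-3 + x) = ⅓ + (-9 + 3*x) = -26/3 + 3*x)
T(H(4))*v = (-26/3 + 3*0)*117 = (-26/3 + 0)*117 = -26/3*117 = -1014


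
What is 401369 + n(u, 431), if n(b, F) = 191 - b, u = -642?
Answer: 402202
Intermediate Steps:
401369 + n(u, 431) = 401369 + (191 - 1*(-642)) = 401369 + (191 + 642) = 401369 + 833 = 402202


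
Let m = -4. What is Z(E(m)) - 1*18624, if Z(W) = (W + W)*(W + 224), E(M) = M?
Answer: -20384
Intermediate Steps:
Z(W) = 2*W*(224 + W) (Z(W) = (2*W)*(224 + W) = 2*W*(224 + W))
Z(E(m)) - 1*18624 = 2*(-4)*(224 - 4) - 1*18624 = 2*(-4)*220 - 18624 = -1760 - 18624 = -20384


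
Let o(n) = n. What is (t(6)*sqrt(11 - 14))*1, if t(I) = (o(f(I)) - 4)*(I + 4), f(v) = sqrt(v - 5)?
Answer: -30*I*sqrt(3) ≈ -51.962*I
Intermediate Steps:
f(v) = sqrt(-5 + v)
t(I) = (-4 + sqrt(-5 + I))*(4 + I) (t(I) = (sqrt(-5 + I) - 4)*(I + 4) = (-4 + sqrt(-5 + I))*(4 + I))
(t(6)*sqrt(11 - 14))*1 = ((-16 - 4*6 + 4*sqrt(-5 + 6) + 6*sqrt(-5 + 6))*sqrt(11 - 14))*1 = ((-16 - 24 + 4*sqrt(1) + 6*sqrt(1))*sqrt(-3))*1 = ((-16 - 24 + 4*1 + 6*1)*(I*sqrt(3)))*1 = ((-16 - 24 + 4 + 6)*(I*sqrt(3)))*1 = -30*I*sqrt(3)*1 = -30*I*sqrt(3)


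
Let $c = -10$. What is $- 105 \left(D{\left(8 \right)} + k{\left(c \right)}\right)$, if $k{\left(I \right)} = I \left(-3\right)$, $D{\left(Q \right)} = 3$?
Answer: $-3465$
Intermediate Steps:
$k{\left(I \right)} = - 3 I$
$- 105 \left(D{\left(8 \right)} + k{\left(c \right)}\right) = - 105 \left(3 - -30\right) = - 105 \left(3 + 30\right) = \left(-105\right) 33 = -3465$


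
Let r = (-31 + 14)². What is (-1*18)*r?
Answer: -5202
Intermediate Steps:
r = 289 (r = (-17)² = 289)
(-1*18)*r = -1*18*289 = -18*289 = -5202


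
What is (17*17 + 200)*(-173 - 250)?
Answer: -206847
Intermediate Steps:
(17*17 + 200)*(-173 - 250) = (289 + 200)*(-423) = 489*(-423) = -206847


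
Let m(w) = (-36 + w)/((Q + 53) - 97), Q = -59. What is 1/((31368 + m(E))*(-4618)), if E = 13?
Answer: -103/14920420886 ≈ -6.9033e-9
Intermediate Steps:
m(w) = 36/103 - w/103 (m(w) = (-36 + w)/((-59 + 53) - 97) = (-36 + w)/(-6 - 97) = (-36 + w)/(-103) = (-36 + w)*(-1/103) = 36/103 - w/103)
1/((31368 + m(E))*(-4618)) = 1/((31368 + (36/103 - 1/103*13))*(-4618)) = -1/4618/(31368 + (36/103 - 13/103)) = -1/4618/(31368 + 23/103) = -1/4618/(3230927/103) = (103/3230927)*(-1/4618) = -103/14920420886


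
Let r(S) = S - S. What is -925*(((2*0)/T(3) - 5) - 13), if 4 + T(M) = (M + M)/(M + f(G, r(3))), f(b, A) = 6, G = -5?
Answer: 16650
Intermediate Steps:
r(S) = 0
T(M) = -4 + 2*M/(6 + M) (T(M) = -4 + (M + M)/(M + 6) = -4 + (2*M)/(6 + M) = -4 + 2*M/(6 + M))
-925*(((2*0)/T(3) - 5) - 13) = -925*(((2*0)/((2*(-12 - 1*3)/(6 + 3))) - 5) - 13) = -925*((0/((2*(-12 - 3)/9)) - 5) - 13) = -925*((0/((2*(⅑)*(-15))) - 5) - 13) = -925*((0/(-10/3) - 5) - 13) = -925*((0*(-3/10) - 5) - 13) = -925*((0 - 5) - 13) = -925*(-5 - 13) = -925*(-18) = 16650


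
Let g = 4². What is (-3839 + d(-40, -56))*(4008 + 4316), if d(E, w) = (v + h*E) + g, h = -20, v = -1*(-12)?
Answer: -25063564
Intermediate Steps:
g = 16
v = 12
d(E, w) = 28 - 20*E (d(E, w) = (12 - 20*E) + 16 = 28 - 20*E)
(-3839 + d(-40, -56))*(4008 + 4316) = (-3839 + (28 - 20*(-40)))*(4008 + 4316) = (-3839 + (28 + 800))*8324 = (-3839 + 828)*8324 = -3011*8324 = -25063564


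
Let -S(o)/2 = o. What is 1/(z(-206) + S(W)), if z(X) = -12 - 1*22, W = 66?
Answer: -1/166 ≈ -0.0060241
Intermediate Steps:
S(o) = -2*o
z(X) = -34 (z(X) = -12 - 22 = -34)
1/(z(-206) + S(W)) = 1/(-34 - 2*66) = 1/(-34 - 132) = 1/(-166) = -1/166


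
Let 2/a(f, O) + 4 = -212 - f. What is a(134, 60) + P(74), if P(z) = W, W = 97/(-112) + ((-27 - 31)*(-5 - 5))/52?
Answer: 374267/36400 ≈ 10.282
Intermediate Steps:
W = 14979/1456 (W = 97*(-1/112) - 58*(-10)*(1/52) = -97/112 + 580*(1/52) = -97/112 + 145/13 = 14979/1456 ≈ 10.288)
a(f, O) = 2/(-216 - f) (a(f, O) = 2/(-4 + (-212 - f)) = 2/(-216 - f))
P(z) = 14979/1456
a(134, 60) + P(74) = -2/(216 + 134) + 14979/1456 = -2/350 + 14979/1456 = -2*1/350 + 14979/1456 = -1/175 + 14979/1456 = 374267/36400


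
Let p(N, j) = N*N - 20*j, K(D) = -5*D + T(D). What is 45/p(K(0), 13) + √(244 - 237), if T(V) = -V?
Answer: -9/52 + √7 ≈ 2.4727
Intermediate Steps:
K(D) = -6*D (K(D) = -5*D - D = -6*D)
p(N, j) = N² - 20*j
45/p(K(0), 13) + √(244 - 237) = 45/((-6*0)² - 20*13) + √(244 - 237) = 45/(0² - 260) + √7 = 45/(0 - 260) + √7 = 45/(-260) + √7 = 45*(-1/260) + √7 = -9/52 + √7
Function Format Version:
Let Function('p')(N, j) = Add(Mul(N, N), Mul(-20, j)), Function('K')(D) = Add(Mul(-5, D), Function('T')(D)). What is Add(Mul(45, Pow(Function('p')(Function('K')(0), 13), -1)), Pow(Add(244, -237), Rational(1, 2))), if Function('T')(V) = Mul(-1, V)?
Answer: Add(Rational(-9, 52), Pow(7, Rational(1, 2))) ≈ 2.4727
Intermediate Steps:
Function('K')(D) = Mul(-6, D) (Function('K')(D) = Add(Mul(-5, D), Mul(-1, D)) = Mul(-6, D))
Function('p')(N, j) = Add(Pow(N, 2), Mul(-20, j))
Add(Mul(45, Pow(Function('p')(Function('K')(0), 13), -1)), Pow(Add(244, -237), Rational(1, 2))) = Add(Mul(45, Pow(Add(Pow(Mul(-6, 0), 2), Mul(-20, 13)), -1)), Pow(Add(244, -237), Rational(1, 2))) = Add(Mul(45, Pow(Add(Pow(0, 2), -260), -1)), Pow(7, Rational(1, 2))) = Add(Mul(45, Pow(Add(0, -260), -1)), Pow(7, Rational(1, 2))) = Add(Mul(45, Pow(-260, -1)), Pow(7, Rational(1, 2))) = Add(Mul(45, Rational(-1, 260)), Pow(7, Rational(1, 2))) = Add(Rational(-9, 52), Pow(7, Rational(1, 2)))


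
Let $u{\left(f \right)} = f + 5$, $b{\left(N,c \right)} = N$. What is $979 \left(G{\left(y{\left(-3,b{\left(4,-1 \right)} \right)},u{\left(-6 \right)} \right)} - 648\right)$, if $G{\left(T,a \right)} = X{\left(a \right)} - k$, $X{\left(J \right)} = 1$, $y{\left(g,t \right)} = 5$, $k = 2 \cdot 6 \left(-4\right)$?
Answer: $-586421$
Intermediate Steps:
$k = -48$ ($k = 12 \left(-4\right) = -48$)
$u{\left(f \right)} = 5 + f$
$G{\left(T,a \right)} = 49$ ($G{\left(T,a \right)} = 1 - -48 = 1 + 48 = 49$)
$979 \left(G{\left(y{\left(-3,b{\left(4,-1 \right)} \right)},u{\left(-6 \right)} \right)} - 648\right) = 979 \left(49 - 648\right) = 979 \left(-599\right) = -586421$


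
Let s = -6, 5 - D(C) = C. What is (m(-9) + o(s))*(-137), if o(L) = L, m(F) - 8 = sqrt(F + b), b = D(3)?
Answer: -274 - 137*I*sqrt(7) ≈ -274.0 - 362.47*I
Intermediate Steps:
D(C) = 5 - C
b = 2 (b = 5 - 1*3 = 5 - 3 = 2)
m(F) = 8 + sqrt(2 + F) (m(F) = 8 + sqrt(F + 2) = 8 + sqrt(2 + F))
(m(-9) + o(s))*(-137) = ((8 + sqrt(2 - 9)) - 6)*(-137) = ((8 + sqrt(-7)) - 6)*(-137) = ((8 + I*sqrt(7)) - 6)*(-137) = (2 + I*sqrt(7))*(-137) = -274 - 137*I*sqrt(7)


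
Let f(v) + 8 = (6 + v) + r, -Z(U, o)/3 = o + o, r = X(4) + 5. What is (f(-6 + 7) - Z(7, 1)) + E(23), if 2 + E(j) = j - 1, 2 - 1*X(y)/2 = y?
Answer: 26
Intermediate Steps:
X(y) = 4 - 2*y
r = 1 (r = (4 - 2*4) + 5 = (4 - 8) + 5 = -4 + 5 = 1)
Z(U, o) = -6*o (Z(U, o) = -3*(o + o) = -6*o)
f(v) = -1 + v (f(v) = -8 + ((6 + v) + 1) = -8 + (7 + v) = -1 + v)
E(j) = -3 + j (E(j) = -2 + (j - 1) = -2 + (-1 + j) = -3 + j)
(f(-6 + 7) - Z(7, 1)) + E(23) = ((-1 + (-6 + 7)) - (-6)) + (-3 + 23) = ((-1 + 1) - 1*(-6)) + 20 = (0 + 6) + 20 = 6 + 20 = 26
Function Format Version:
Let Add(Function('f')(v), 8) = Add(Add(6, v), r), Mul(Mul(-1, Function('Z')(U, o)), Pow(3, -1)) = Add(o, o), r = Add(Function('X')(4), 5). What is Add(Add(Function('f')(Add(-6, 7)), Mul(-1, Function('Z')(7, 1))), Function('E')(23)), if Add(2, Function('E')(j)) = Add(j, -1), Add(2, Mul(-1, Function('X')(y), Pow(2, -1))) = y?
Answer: 26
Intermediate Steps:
Function('X')(y) = Add(4, Mul(-2, y))
r = 1 (r = Add(Add(4, Mul(-2, 4)), 5) = Add(Add(4, -8), 5) = Add(-4, 5) = 1)
Function('Z')(U, o) = Mul(-6, o) (Function('Z')(U, o) = Mul(-3, Add(o, o)) = Mul(-3, Mul(2, o)) = Mul(-6, o))
Function('f')(v) = Add(-1, v) (Function('f')(v) = Add(-8, Add(Add(6, v), 1)) = Add(-8, Add(7, v)) = Add(-1, v))
Function('E')(j) = Add(-3, j) (Function('E')(j) = Add(-2, Add(j, -1)) = Add(-2, Add(-1, j)) = Add(-3, j))
Add(Add(Function('f')(Add(-6, 7)), Mul(-1, Function('Z')(7, 1))), Function('E')(23)) = Add(Add(Add(-1, Add(-6, 7)), Mul(-1, Mul(-6, 1))), Add(-3, 23)) = Add(Add(Add(-1, 1), Mul(-1, -6)), 20) = Add(Add(0, 6), 20) = Add(6, 20) = 26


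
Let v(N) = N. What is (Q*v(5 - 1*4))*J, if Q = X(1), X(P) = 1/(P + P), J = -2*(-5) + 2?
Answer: 6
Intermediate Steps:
J = 12 (J = 10 + 2 = 12)
X(P) = 1/(2*P)
Q = ½ (Q = (½)/1 = (½)*1 = ½ ≈ 0.50000)
(Q*v(5 - 1*4))*J = ((5 - 1*4)/2)*12 = ((5 - 4)/2)*12 = ((½)*1)*12 = (½)*12 = 6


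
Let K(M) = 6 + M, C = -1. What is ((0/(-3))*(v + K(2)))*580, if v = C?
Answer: 0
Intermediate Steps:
v = -1
((0/(-3))*(v + K(2)))*580 = ((0/(-3))*(-1 + (6 + 2)))*580 = ((0*(-1/3))*(-1 + 8))*580 = (0*7)*580 = 0*580 = 0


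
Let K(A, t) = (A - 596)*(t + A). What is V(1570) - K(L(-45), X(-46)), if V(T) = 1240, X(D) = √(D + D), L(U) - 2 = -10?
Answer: -3592 + 1208*I*√23 ≈ -3592.0 + 5793.4*I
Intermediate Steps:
L(U) = -8 (L(U) = 2 - 10 = -8)
X(D) = √2*√D (X(D) = √(2*D) = √2*√D)
K(A, t) = (-596 + A)*(A + t)
V(1570) - K(L(-45), X(-46)) = 1240 - ((-8)² - 596*(-8) - 596*√2*√(-46) - 8*√2*√(-46)) = 1240 - (64 + 4768 - 596*√2*I*√46 - 8*√2*I*√46) = 1240 - (64 + 4768 - 1192*I*√23 - 16*I*√23) = 1240 - (4832 - 1208*I*√23) = 1240 + (-4832 + 1208*I*√23) = -3592 + 1208*I*√23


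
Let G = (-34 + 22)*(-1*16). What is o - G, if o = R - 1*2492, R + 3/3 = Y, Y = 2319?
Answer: -366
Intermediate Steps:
G = 192 (G = -12*(-16) = 192)
R = 2318 (R = -1 + 2319 = 2318)
o = -174 (o = 2318 - 1*2492 = 2318 - 2492 = -174)
o - G = -174 - 1*192 = -174 - 192 = -366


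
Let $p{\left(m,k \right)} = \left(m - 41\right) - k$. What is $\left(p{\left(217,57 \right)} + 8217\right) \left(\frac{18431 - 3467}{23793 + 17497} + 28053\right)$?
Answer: $\frac{4827891656112}{20645} \approx 2.3385 \cdot 10^{8}$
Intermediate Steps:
$p{\left(m,k \right)} = -41 + m - k$ ($p{\left(m,k \right)} = \left(-41 + m\right) - k = -41 + m - k$)
$\left(p{\left(217,57 \right)} + 8217\right) \left(\frac{18431 - 3467}{23793 + 17497} + 28053\right) = \left(\left(-41 + 217 - 57\right) + 8217\right) \left(\frac{18431 - 3467}{23793 + 17497} + 28053\right) = \left(\left(-41 + 217 - 57\right) + 8217\right) \left(\frac{14964}{41290} + 28053\right) = \left(119 + 8217\right) \left(14964 \cdot \frac{1}{41290} + 28053\right) = 8336 \left(\frac{7482}{20645} + 28053\right) = 8336 \cdot \frac{579161667}{20645} = \frac{4827891656112}{20645}$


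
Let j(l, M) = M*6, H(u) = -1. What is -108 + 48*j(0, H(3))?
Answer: -396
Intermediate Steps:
j(l, M) = 6*M
-108 + 48*j(0, H(3)) = -108 + 48*(6*(-1)) = -108 + 48*(-6) = -108 - 288 = -396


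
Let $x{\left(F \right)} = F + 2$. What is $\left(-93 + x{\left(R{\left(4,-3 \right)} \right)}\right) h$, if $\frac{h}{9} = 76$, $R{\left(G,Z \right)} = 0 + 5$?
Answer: $-58824$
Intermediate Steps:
$R{\left(G,Z \right)} = 5$
$h = 684$ ($h = 9 \cdot 76 = 684$)
$x{\left(F \right)} = 2 + F$
$\left(-93 + x{\left(R{\left(4,-3 \right)} \right)}\right) h = \left(-93 + \left(2 + 5\right)\right) 684 = \left(-93 + 7\right) 684 = \left(-86\right) 684 = -58824$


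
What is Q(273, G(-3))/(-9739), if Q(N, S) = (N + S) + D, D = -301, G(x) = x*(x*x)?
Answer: 55/9739 ≈ 0.0056474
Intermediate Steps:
G(x) = x**3 (G(x) = x*x**2 = x**3)
Q(N, S) = -301 + N + S (Q(N, S) = (N + S) - 301 = -301 + N + S)
Q(273, G(-3))/(-9739) = (-301 + 273 + (-3)**3)/(-9739) = (-301 + 273 - 27)*(-1/9739) = -55*(-1/9739) = 55/9739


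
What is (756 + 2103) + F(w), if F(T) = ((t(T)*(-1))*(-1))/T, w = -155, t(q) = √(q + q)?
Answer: 2859 - I*√310/155 ≈ 2859.0 - 0.11359*I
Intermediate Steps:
t(q) = √2*√q (t(q) = √(2*q) = √2*√q)
F(T) = √2/√T (F(T) = (((√2*√T)*(-1))*(-1))/T = (-√2*√T*(-1))/T = (√2*√T)/T = √2/√T)
(756 + 2103) + F(w) = (756 + 2103) + √2/√(-155) = 2859 + √2*(-I*√155/155) = 2859 - I*√310/155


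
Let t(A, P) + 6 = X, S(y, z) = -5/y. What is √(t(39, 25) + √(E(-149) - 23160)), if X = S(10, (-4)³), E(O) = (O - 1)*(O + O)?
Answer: √(-26 + 8*√5385)/2 ≈ 11.843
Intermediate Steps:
E(O) = 2*O*(-1 + O) (E(O) = (-1 + O)*(2*O) = 2*O*(-1 + O))
X = -½ (X = -5/10 = -5*⅒ = -½ ≈ -0.50000)
t(A, P) = -13/2 (t(A, P) = -6 - ½ = -13/2)
√(t(39, 25) + √(E(-149) - 23160)) = √(-13/2 + √(2*(-149)*(-1 - 149) - 23160)) = √(-13/2 + √(2*(-149)*(-150) - 23160)) = √(-13/2 + √(44700 - 23160)) = √(-13/2 + √21540) = √(-13/2 + 2*√5385)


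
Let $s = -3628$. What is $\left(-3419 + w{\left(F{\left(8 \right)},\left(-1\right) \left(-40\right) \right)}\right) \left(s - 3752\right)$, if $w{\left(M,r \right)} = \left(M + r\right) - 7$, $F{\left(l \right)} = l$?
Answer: $24929640$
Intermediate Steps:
$w{\left(M,r \right)} = -7 + M + r$
$\left(-3419 + w{\left(F{\left(8 \right)},\left(-1\right) \left(-40\right) \right)}\right) \left(s - 3752\right) = \left(-3419 - -41\right) \left(-3628 - 3752\right) = \left(-3419 + \left(-7 + 8 + 40\right)\right) \left(-7380\right) = \left(-3419 + 41\right) \left(-7380\right) = \left(-3378\right) \left(-7380\right) = 24929640$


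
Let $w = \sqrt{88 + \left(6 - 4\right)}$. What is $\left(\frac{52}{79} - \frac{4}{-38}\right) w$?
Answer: $\frac{3438 \sqrt{10}}{1501} \approx 7.2431$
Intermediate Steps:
$w = 3 \sqrt{10}$ ($w = \sqrt{88 + 2} = \sqrt{90} = 3 \sqrt{10} \approx 9.4868$)
$\left(\frac{52}{79} - \frac{4}{-38}\right) w = \left(\frac{52}{79} - \frac{4}{-38}\right) 3 \sqrt{10} = \left(52 \cdot \frac{1}{79} - - \frac{2}{19}\right) 3 \sqrt{10} = \left(\frac{52}{79} + \frac{2}{19}\right) 3 \sqrt{10} = \frac{1146 \cdot 3 \sqrt{10}}{1501} = \frac{3438 \sqrt{10}}{1501}$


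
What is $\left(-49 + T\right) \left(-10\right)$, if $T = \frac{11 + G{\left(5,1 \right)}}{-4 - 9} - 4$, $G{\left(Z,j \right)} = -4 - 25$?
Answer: $\frac{6710}{13} \approx 516.15$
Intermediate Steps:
$G{\left(Z,j \right)} = -29$ ($G{\left(Z,j \right)} = -4 - 25 = -29$)
$T = - \frac{34}{13}$ ($T = \frac{11 - 29}{-4 - 9} - 4 = - \frac{18}{-13} - 4 = \left(-18\right) \left(- \frac{1}{13}\right) - 4 = \frac{18}{13} - 4 = - \frac{34}{13} \approx -2.6154$)
$\left(-49 + T\right) \left(-10\right) = \left(-49 - \frac{34}{13}\right) \left(-10\right) = \left(- \frac{671}{13}\right) \left(-10\right) = \frac{6710}{13}$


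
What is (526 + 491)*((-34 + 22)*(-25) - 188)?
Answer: 113904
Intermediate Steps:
(526 + 491)*((-34 + 22)*(-25) - 188) = 1017*(-12*(-25) - 188) = 1017*(300 - 188) = 1017*112 = 113904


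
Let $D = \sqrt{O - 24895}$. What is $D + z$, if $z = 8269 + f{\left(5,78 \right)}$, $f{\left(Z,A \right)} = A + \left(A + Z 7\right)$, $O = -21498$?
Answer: $8460 + i \sqrt{46393} \approx 8460.0 + 215.39 i$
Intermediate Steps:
$f{\left(Z,A \right)} = 2 A + 7 Z$ ($f{\left(Z,A \right)} = A + \left(A + 7 Z\right) = 2 A + 7 Z$)
$D = i \sqrt{46393}$ ($D = \sqrt{-21498 - 24895} = \sqrt{-46393} = i \sqrt{46393} \approx 215.39 i$)
$z = 8460$ ($z = 8269 + \left(2 \cdot 78 + 7 \cdot 5\right) = 8269 + \left(156 + 35\right) = 8269 + 191 = 8460$)
$D + z = i \sqrt{46393} + 8460 = 8460 + i \sqrt{46393}$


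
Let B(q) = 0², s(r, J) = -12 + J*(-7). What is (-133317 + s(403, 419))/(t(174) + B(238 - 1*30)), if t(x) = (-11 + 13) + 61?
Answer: -19466/9 ≈ -2162.9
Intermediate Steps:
s(r, J) = -12 - 7*J
t(x) = 63 (t(x) = 2 + 61 = 63)
B(q) = 0
(-133317 + s(403, 419))/(t(174) + B(238 - 1*30)) = (-133317 + (-12 - 7*419))/(63 + 0) = (-133317 + (-12 - 2933))/63 = (-133317 - 2945)*(1/63) = -136262*1/63 = -19466/9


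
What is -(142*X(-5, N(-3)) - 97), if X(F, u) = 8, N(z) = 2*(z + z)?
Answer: -1039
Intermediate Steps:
N(z) = 4*z (N(z) = 2*(2*z) = 4*z)
-(142*X(-5, N(-3)) - 97) = -(142*8 - 97) = -(1136 - 97) = -1*1039 = -1039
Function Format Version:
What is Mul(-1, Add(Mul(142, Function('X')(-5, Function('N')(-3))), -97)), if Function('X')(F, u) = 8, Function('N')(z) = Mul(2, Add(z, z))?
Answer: -1039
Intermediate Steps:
Function('N')(z) = Mul(4, z) (Function('N')(z) = Mul(2, Mul(2, z)) = Mul(4, z))
Mul(-1, Add(Mul(142, Function('X')(-5, Function('N')(-3))), -97)) = Mul(-1, Add(Mul(142, 8), -97)) = Mul(-1, Add(1136, -97)) = Mul(-1, 1039) = -1039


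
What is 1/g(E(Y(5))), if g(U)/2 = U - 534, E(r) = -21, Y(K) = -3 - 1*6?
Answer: -1/1110 ≈ -0.00090090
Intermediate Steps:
Y(K) = -9 (Y(K) = -3 - 6 = -9)
g(U) = -1068 + 2*U (g(U) = 2*(U - 534) = 2*(-534 + U) = -1068 + 2*U)
1/g(E(Y(5))) = 1/(-1068 + 2*(-21)) = 1/(-1068 - 42) = 1/(-1110) = -1/1110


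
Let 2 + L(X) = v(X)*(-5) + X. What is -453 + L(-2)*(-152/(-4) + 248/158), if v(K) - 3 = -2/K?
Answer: -110811/79 ≈ -1402.7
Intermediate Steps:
v(K) = 3 - 2/K
L(X) = -17 + X + 10/X (L(X) = -2 + ((3 - 2/X)*(-5) + X) = -2 + ((-15 + 10/X) + X) = -2 + (-15 + X + 10/X) = -17 + X + 10/X)
-453 + L(-2)*(-152/(-4) + 248/158) = -453 + (-17 - 2 + 10/(-2))*(-152/(-4) + 248/158) = -453 + (-17 - 2 + 10*(-½))*(-152*(-¼) + 248*(1/158)) = -453 + (-17 - 2 - 5)*(38 + 124/79) = -453 - 24*3126/79 = -453 - 75024/79 = -110811/79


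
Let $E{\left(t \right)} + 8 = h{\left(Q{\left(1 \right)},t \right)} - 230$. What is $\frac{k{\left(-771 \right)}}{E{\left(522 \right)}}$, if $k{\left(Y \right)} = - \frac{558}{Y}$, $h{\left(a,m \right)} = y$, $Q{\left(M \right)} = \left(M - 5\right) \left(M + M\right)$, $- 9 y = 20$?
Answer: $- \frac{837}{277817} \approx -0.0030128$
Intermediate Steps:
$y = - \frac{20}{9}$ ($y = \left(- \frac{1}{9}\right) 20 = - \frac{20}{9} \approx -2.2222$)
$Q{\left(M \right)} = 2 M \left(-5 + M\right)$ ($Q{\left(M \right)} = \left(-5 + M\right) 2 M = 2 M \left(-5 + M\right)$)
$h{\left(a,m \right)} = - \frac{20}{9}$
$E{\left(t \right)} = - \frac{2162}{9}$ ($E{\left(t \right)} = -8 - \frac{2090}{9} = - \frac{2162}{9}$)
$\frac{k{\left(-771 \right)}}{E{\left(522 \right)}} = \frac{\left(-558\right) \frac{1}{-771}}{- \frac{2162}{9}} = \left(-558\right) \left(- \frac{1}{771}\right) \left(- \frac{9}{2162}\right) = \frac{186}{257} \left(- \frac{9}{2162}\right) = - \frac{837}{277817}$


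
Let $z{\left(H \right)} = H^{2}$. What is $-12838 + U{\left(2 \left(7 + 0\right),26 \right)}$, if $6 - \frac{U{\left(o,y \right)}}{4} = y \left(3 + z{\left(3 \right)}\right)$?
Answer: $-14062$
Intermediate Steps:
$U{\left(o,y \right)} = 24 - 48 y$ ($U{\left(o,y \right)} = 24 - 4 y \left(3 + 3^{2}\right) = 24 - 4 y \left(3 + 9\right) = 24 - 4 y 12 = 24 - 4 \cdot 12 y = 24 - 48 y$)
$-12838 + U{\left(2 \left(7 + 0\right),26 \right)} = -12838 + \left(24 - 1248\right) = -12838 - 1224 = -14062$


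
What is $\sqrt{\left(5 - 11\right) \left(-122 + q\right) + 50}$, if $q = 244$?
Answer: $i \sqrt{682} \approx 26.115 i$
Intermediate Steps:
$\sqrt{\left(5 - 11\right) \left(-122 + q\right) + 50} = \sqrt{\left(5 - 11\right) \left(-122 + 244\right) + 50} = \sqrt{\left(-6\right) 122 + 50} = \sqrt{-732 + 50} = \sqrt{-682} = i \sqrt{682}$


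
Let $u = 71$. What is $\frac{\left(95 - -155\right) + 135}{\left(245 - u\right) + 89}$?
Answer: $\frac{385}{263} \approx 1.4639$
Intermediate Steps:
$\frac{\left(95 - -155\right) + 135}{\left(245 - u\right) + 89} = \frac{\left(95 - -155\right) + 135}{\left(245 - 71\right) + 89} = \frac{\left(95 + 155\right) + 135}{\left(245 - 71\right) + 89} = \frac{250 + 135}{174 + 89} = \frac{385}{263}$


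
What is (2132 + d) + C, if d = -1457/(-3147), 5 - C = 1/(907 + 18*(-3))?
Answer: 5737783241/2684391 ≈ 2137.5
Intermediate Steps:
C = 4264/853 (C = 5 - 1/(907 + 18*(-3)) = 5 - 1/(907 - 54) = 5 - 1/853 = 4264/853 ≈ 4.9988)
d = 1457/3147 (d = -1457*(-1/3147) = 1457/3147 ≈ 0.46298)
(2132 + d) + C = (2132 + 1457/3147) + 4264/853 = 6710861/3147 + 4264/853 = 5737783241/2684391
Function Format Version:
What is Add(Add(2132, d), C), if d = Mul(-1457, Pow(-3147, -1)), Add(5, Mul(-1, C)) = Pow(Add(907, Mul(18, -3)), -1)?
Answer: Rational(5737783241, 2684391) ≈ 2137.5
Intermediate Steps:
C = Rational(4264, 853) (C = Add(5, Mul(-1, Pow(Add(907, Mul(18, -3)), -1))) = Add(5, Mul(-1, Pow(Add(907, -54), -1))) = Add(5, Mul(-1, Pow(853, -1))) = Add(5, Mul(-1, Rational(1, 853))) = Add(5, Rational(-1, 853)) = Rational(4264, 853) ≈ 4.9988)
d = Rational(1457, 3147) (d = Mul(-1457, Rational(-1, 3147)) = Rational(1457, 3147) ≈ 0.46298)
Add(Add(2132, d), C) = Add(Add(2132, Rational(1457, 3147)), Rational(4264, 853)) = Add(Rational(6710861, 3147), Rational(4264, 853)) = Rational(5737783241, 2684391)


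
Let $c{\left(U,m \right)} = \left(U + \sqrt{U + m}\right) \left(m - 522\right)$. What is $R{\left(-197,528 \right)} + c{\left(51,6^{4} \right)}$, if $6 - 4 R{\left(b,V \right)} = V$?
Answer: $\frac{78687}{2} + 774 \sqrt{1347} \approx 67751.0$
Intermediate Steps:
$R{\left(b,V \right)} = \frac{3}{2} - \frac{V}{4}$
$c{\left(U,m \right)} = \left(-522 + m\right) \left(U + \sqrt{U + m}\right)$ ($c{\left(U,m \right)} = \left(U + \sqrt{U + m}\right) \left(-522 + m\right) = \left(-522 + m\right) \left(U + \sqrt{U + m}\right)$)
$R{\left(-197,528 \right)} + c{\left(51,6^{4} \right)} = \left(\frac{3}{2} - 132\right) + \left(\left(-522\right) 51 - 522 \sqrt{51 + 6^{4}} + 51 \cdot 6^{4} + 6^{4} \sqrt{51 + 6^{4}}\right) = \left(\frac{3}{2} - 132\right) + \left(-26622 - 522 \sqrt{51 + 1296} + 51 \cdot 1296 + 1296 \sqrt{51 + 1296}\right) = - \frac{261}{2} + \left(-26622 - 522 \sqrt{1347} + 66096 + 1296 \sqrt{1347}\right) = - \frac{261}{2} + \left(39474 + 774 \sqrt{1347}\right) = \frac{78687}{2} + 774 \sqrt{1347}$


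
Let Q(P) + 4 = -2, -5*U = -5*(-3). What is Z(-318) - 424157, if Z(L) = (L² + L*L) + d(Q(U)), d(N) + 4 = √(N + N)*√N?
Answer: -221913 - 6*√2 ≈ -2.2192e+5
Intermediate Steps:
U = -3 (U = -(-1)*(-3) = -⅕*15 = -3)
Q(P) = -6 (Q(P) = -4 - 2 = -6)
d(N) = -4 + N*√2 (d(N) = -4 + √(N + N)*√N = -4 + √(2*N)*√N = -4 + (√2*√N)*√N = -4 + N*√2)
Z(L) = -4 - 6*√2 + 2*L² (Z(L) = (L² + L*L) + (-4 - 6*√2) = (L² + L²) + (-4 - 6*√2) = 2*L² + (-4 - 6*√2) = -4 - 6*√2 + 2*L²)
Z(-318) - 424157 = (-4 - 6*√2 + 2*(-318)²) - 424157 = (-4 - 6*√2 + 2*101124) - 424157 = (-4 - 6*√2 + 202248) - 424157 = (202244 - 6*√2) - 424157 = -221913 - 6*√2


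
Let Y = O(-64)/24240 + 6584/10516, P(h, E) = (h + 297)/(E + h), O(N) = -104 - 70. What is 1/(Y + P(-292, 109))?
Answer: 1943672280/1149862817 ≈ 1.6904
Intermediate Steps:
O(N) = -174
P(h, E) = (297 + h)/(E + h)
Y = 6573599/10621160 (Y = -174/24240 + 6584/10516 = -174*1/24240 + 6584*(1/10516) = -29/4040 + 1646/2629 = 6573599/10621160 ≈ 0.61892)
1/(Y + P(-292, 109)) = 1/(6573599/10621160 + (297 - 292)/(109 - 292)) = 1/(6573599/10621160 + 5/(-183)) = 1/(6573599/10621160 - 1/183*5) = 1/(6573599/10621160 - 5/183) = 1/(1149862817/1943672280) = 1943672280/1149862817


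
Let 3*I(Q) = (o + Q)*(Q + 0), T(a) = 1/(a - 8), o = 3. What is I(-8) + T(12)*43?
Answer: 289/12 ≈ 24.083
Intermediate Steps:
T(a) = 1/(-8 + a)
I(Q) = Q*(3 + Q)/3 (I(Q) = ((3 + Q)*(Q + 0))/3 = ((3 + Q)*Q)/3 = (Q*(3 + Q))/3 = Q*(3 + Q)/3)
I(-8) + T(12)*43 = (⅓)*(-8)*(3 - 8) + 43/(-8 + 12) = (⅓)*(-8)*(-5) + 43/4 = 40/3 + (¼)*43 = 40/3 + 43/4 = 289/12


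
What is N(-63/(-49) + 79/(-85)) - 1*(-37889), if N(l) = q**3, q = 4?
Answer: 37953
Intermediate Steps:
N(l) = 64 (N(l) = 4**3 = 64)
N(-63/(-49) + 79/(-85)) - 1*(-37889) = 64 - 1*(-37889) = 64 + 37889 = 37953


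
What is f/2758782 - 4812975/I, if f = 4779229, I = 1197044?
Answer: -290653899899/127014747708 ≈ -2.2883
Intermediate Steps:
f/2758782 - 4812975/I = 4779229/2758782 - 4812975/1197044 = 4779229*(1/2758782) - 4812975*1/1197044 = 367633/212214 - 4812975/1197044 = -290653899899/127014747708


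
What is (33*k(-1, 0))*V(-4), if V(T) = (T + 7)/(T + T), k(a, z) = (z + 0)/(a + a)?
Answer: 0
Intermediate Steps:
k(a, z) = z/(2*a) (k(a, z) = z/((2*a)) = z*(1/(2*a)) = z/(2*a))
V(T) = (7 + T)/(2*T) (V(T) = (7 + T)/((2*T)) = (7 + T)*(1/(2*T)) = (7 + T)/(2*T))
(33*k(-1, 0))*V(-4) = (33*((½)*0/(-1)))*((½)*(7 - 4)/(-4)) = (33*((½)*0*(-1)))*((½)*(-¼)*3) = (33*0)*(-3/8) = 0*(-3/8) = 0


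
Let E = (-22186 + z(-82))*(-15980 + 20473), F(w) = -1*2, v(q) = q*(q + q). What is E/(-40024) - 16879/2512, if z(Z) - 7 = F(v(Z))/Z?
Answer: 1279433597959/515268976 ≈ 2483.0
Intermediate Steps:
v(q) = 2*q**2 (v(q) = q*(2*q) = 2*q**2)
F(w) = -2
z(Z) = 7 - 2/Z
E = -4085655634/41 (E = (-22186 + (7 - 2/(-82)))*(-15980 + 20473) = (-22186 + (7 - 2*(-1/82)))*4493 = (-22186 + (7 + 1/41))*4493 = (-22186 + 288/41)*4493 = -909338/41*4493 = -4085655634/41 ≈ -9.9650e+7)
E/(-40024) - 16879/2512 = -4085655634/41/(-40024) - 16879/2512 = -4085655634/41*(-1/40024) - 16879*1/2512 = 2042827817/820492 - 16879/2512 = 1279433597959/515268976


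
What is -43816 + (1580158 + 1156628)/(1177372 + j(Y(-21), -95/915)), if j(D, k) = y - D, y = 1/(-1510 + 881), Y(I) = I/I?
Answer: -16223467051867/370283179 ≈ -43814.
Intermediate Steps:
Y(I) = 1
y = -1/629 (y = 1/(-629) = -1/629 ≈ -0.0015898)
j(D, k) = -1/629 - D
-43816 + (1580158 + 1156628)/(1177372 + j(Y(-21), -95/915)) = -43816 + (1580158 + 1156628)/(1177372 + (-1/629 - 1*1)) = -43816 + 2736786/(1177372 + (-1/629 - 1)) = -43816 + 2736786/(1177372 - 630/629) = -43816 + 2736786/(740566358/629) = -43816 + 2736786*(629/740566358) = -43816 + 860719197/370283179 = -16223467051867/370283179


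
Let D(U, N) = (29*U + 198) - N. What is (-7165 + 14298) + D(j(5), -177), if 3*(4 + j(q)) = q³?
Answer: 25801/3 ≈ 8600.3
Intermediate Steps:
j(q) = -4 + q³/3
D(U, N) = 198 - N + 29*U (D(U, N) = (198 + 29*U) - N = 198 - N + 29*U)
(-7165 + 14298) + D(j(5), -177) = (-7165 + 14298) + (198 - 1*(-177) + 29*(-4 + (⅓)*5³)) = 7133 + (198 + 177 + 29*(-4 + (⅓)*125)) = 7133 + (198 + 177 + 29*(-4 + 125/3)) = 7133 + (198 + 177 + 29*(113/3)) = 7133 + (198 + 177 + 3277/3) = 7133 + 4402/3 = 25801/3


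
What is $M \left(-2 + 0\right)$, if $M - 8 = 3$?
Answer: $-22$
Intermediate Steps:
$M = 11$ ($M = 8 + 3 = 11$)
$M \left(-2 + 0\right) = 11 \left(-2 + 0\right) = 11 \left(-2\right) = -22$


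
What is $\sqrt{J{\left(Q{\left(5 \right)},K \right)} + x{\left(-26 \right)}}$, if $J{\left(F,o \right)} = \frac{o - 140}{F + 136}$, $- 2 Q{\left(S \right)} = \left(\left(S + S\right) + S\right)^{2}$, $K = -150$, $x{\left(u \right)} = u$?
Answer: $\frac{i \sqrt{84694}}{47} \approx 6.192 i$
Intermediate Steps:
$Q{\left(S \right)} = - \frac{9 S^{2}}{2}$ ($Q{\left(S \right)} = - \frac{\left(\left(S + S\right) + S\right)^{2}}{2} = - \frac{\left(2 S + S\right)^{2}}{2} = - \frac{\left(3 S\right)^{2}}{2} = - \frac{9 S^{2}}{2}$)
$J{\left(F,o \right)} = \frac{-140 + o}{136 + F}$
$\sqrt{J{\left(Q{\left(5 \right)},K \right)} + x{\left(-26 \right)}} = \sqrt{\frac{-140 - 150}{136 - \frac{9 \cdot 5^{2}}{2}} - 26} = \sqrt{\frac{1}{136 - \frac{225}{2}} \left(-290\right) - 26} = \sqrt{\frac{1}{\frac{47}{2}} \left(-290\right) - 26} = \sqrt{\frac{2}{47} \left(-290\right) - 26} = \sqrt{- \frac{580}{47} - 26} = \sqrt{- \frac{1802}{47}} = \frac{i \sqrt{84694}}{47}$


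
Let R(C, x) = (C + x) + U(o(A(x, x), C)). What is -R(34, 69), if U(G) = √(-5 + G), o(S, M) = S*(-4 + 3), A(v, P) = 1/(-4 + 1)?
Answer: -103 - I*√42/3 ≈ -103.0 - 2.1602*I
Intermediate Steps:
A(v, P) = -⅓ (A(v, P) = 1/(-3) = -⅓)
o(S, M) = -S (o(S, M) = S*(-1) = -S)
R(C, x) = C + x + I*√42/3 (R(C, x) = (C + x) + √(-5 - 1*(-⅓)) = (C + x) + √(-5 + ⅓) = (C + x) + √(-14/3) = (C + x) + I*√42/3 = C + x + I*√42/3)
-R(34, 69) = -(34 + 69 + I*√42/3) = -(103 + I*√42/3) = -103 - I*√42/3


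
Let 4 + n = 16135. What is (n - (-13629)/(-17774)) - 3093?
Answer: 231723783/17774 ≈ 13037.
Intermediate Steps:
n = 16131 (n = -4 + 16135 = 16131)
(n - (-13629)/(-17774)) - 3093 = (16131 - (-13629)/(-17774)) - 3093 = (16131 - (-13629)*(-1)/17774) - 3093 = (16131 - 1*13629/17774) - 3093 = (16131 - 13629/17774) - 3093 = 286698765/17774 - 3093 = 231723783/17774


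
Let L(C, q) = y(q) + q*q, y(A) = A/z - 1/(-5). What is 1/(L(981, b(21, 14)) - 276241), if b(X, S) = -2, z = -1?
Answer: -5/1381174 ≈ -3.6201e-6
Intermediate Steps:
y(A) = ⅕ - A (y(A) = A/(-1) - 1/(-5) = A*(-1) - 1*(-⅕) = -A + ⅕ = ⅕ - A)
L(C, q) = ⅕ + q² - q (L(C, q) = (⅕ - q) + q*q = (⅕ - q) + q² = ⅕ + q² - q)
1/(L(981, b(21, 14)) - 276241) = 1/((⅕ + (-2)² - 1*(-2)) - 276241) = 1/((⅕ + 4 + 2) - 276241) = 1/(31/5 - 276241) = 1/(-1381174/5) = -5/1381174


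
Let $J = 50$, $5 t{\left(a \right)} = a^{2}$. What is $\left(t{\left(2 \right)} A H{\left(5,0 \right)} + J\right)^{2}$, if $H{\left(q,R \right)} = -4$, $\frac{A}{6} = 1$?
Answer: $\frac{23716}{25} \approx 948.64$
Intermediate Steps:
$A = 6$ ($A = 6 \cdot 1 = 6$)
$t{\left(a \right)} = \frac{a^{2}}{5}$
$\left(t{\left(2 \right)} A H{\left(5,0 \right)} + J\right)^{2} = \left(\frac{2^{2}}{5} \cdot 6 \left(-4\right) + 50\right)^{2} = \left(\frac{1}{5} \cdot 4 \cdot 6 \left(-4\right) + 50\right)^{2} = \left(\frac{4}{5} \cdot 6 \left(-4\right) + 50\right)^{2} = \left(\frac{24}{5} \left(-4\right) + 50\right)^{2} = \left(- \frac{96}{5} + 50\right)^{2} = \left(\frac{154}{5}\right)^{2} = \frac{23716}{25}$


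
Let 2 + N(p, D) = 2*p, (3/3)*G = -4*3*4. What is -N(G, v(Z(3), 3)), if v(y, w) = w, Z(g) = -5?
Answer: 98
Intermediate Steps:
G = -48 (G = -4*3*4 = -12*4 = -1*48 = -48)
N(p, D) = -2 + 2*p
-N(G, v(Z(3), 3)) = -(-2 + 2*(-48)) = -(-2 - 96) = -1*(-98) = 98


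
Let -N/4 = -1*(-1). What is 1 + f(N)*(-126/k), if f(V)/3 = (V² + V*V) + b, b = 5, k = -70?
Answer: 1004/5 ≈ 200.80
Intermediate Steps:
N = -4 (N = -(-4)*(-1) = -4*1 = -4)
f(V) = 15 + 6*V² (f(V) = 3*((V² + V*V) + 5) = 3*((V² + V²) + 5) = 3*(2*V² + 5) = 3*(5 + 2*V²) = 15 + 6*V²)
1 + f(N)*(-126/k) = 1 + (15 + 6*(-4)²)*(-126/(-70)) = 1 + (15 + 6*16)*(-126*(-1/70)) = 1 + (15 + 96)*(9/5) = 1 + 111*(9/5) = 1 + 999/5 = 1004/5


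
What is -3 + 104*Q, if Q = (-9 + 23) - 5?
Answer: 933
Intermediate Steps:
Q = 9 (Q = 14 - 5 = 9)
-3 + 104*Q = -3 + 104*9 = -3 + 936 = 933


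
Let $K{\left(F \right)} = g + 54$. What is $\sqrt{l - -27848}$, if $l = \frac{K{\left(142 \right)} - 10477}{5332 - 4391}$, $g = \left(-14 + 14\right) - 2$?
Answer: $\frac{\sqrt{24649064963}}{941} \approx 166.84$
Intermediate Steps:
$g = -2$ ($g = 0 - 2 = -2$)
$K{\left(F \right)} = 52$ ($K{\left(F \right)} = -2 + 54 = 52$)
$l = - \frac{10425}{941}$ ($l = \frac{52 - 10477}{5332 - 4391} = - \frac{10425}{941} \approx -11.079$)
$\sqrt{l - -27848} = \sqrt{- \frac{10425}{941} - -27848} = \sqrt{- \frac{10425}{941} + 27848} = \sqrt{\frac{26194543}{941}} = \frac{\sqrt{24649064963}}{941}$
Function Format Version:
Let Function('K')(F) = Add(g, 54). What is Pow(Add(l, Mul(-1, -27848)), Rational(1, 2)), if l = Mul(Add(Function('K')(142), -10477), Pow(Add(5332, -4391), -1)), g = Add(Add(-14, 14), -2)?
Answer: Mul(Rational(1, 941), Pow(24649064963, Rational(1, 2))) ≈ 166.84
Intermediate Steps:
g = -2 (g = Add(0, -2) = -2)
Function('K')(F) = 52 (Function('K')(F) = Add(-2, 54) = 52)
l = Rational(-10425, 941) (l = Mul(Add(52, -10477), Pow(Add(5332, -4391), -1)) = Mul(-10425, Pow(941, -1)) = Mul(-10425, Rational(1, 941)) = Rational(-10425, 941) ≈ -11.079)
Pow(Add(l, Mul(-1, -27848)), Rational(1, 2)) = Pow(Add(Rational(-10425, 941), Mul(-1, -27848)), Rational(1, 2)) = Pow(Add(Rational(-10425, 941), 27848), Rational(1, 2)) = Pow(Rational(26194543, 941), Rational(1, 2)) = Mul(Rational(1, 941), Pow(24649064963, Rational(1, 2)))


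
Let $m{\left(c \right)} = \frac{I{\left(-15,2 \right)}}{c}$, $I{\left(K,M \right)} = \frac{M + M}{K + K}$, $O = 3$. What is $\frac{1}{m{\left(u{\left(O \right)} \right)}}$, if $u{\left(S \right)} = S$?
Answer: $- \frac{45}{2} \approx -22.5$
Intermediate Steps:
$I{\left(K,M \right)} = \frac{M}{K}$ ($I{\left(K,M \right)} = \frac{2 M}{2 K} = 2 M \frac{1}{2 K} = \frac{M}{K}$)
$m{\left(c \right)} = - \frac{2}{15 c}$ ($m{\left(c \right)} = \frac{2 \frac{1}{-15}}{c} = \frac{2 \left(- \frac{1}{15}\right)}{c} = - \frac{2}{15 c}$)
$\frac{1}{m{\left(u{\left(O \right)} \right)}} = \frac{1}{\left(- \frac{2}{15}\right) \frac{1}{3}} = \frac{1}{- \frac{2}{45}} = - \frac{45}{2}$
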